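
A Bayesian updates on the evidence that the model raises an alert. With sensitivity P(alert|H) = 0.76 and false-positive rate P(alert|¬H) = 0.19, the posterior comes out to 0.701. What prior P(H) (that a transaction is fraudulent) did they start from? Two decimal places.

Bayes' rule in odds form gives O(H|E) = O(H)·[P(E|H)/P(E|¬H)], hence O(H) = O(H|E)/LR.
Posterior odds = 0.701/(1−0.701) = 2.3445. LR = 0.76/0.19 = 4.0000.
Prior odds = 2.3445/4.0000 = 0.5861, so P(H) = 0.5861/(1+0.5861) ≈ 0.37.

P(H) = 0.37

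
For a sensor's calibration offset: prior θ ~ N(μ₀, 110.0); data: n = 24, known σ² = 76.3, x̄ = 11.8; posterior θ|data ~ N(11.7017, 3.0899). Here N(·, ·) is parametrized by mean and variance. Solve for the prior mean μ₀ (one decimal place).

μ₀ = 8.3

The posterior mean is a precision-weighted average: μ_n = (τ₀μ₀ + τ_data·x̄)/(τ₀+τ_data), with τ₀=1/σ₀² and τ_data=n/σ².
Here τ₀ = 1/110.0 = 0.009091 and τ_data = 24/76.3 = 0.314548, so τ_n = 0.323639.
Rearranging for μ₀: μ₀ = (μ_n·τ_n − τ_data·x̄)/τ₀ = (11.7017·0.323639 − 0.314548·11.8) / 0.009091 = 0.075460/0.009091 ≈ 8.3.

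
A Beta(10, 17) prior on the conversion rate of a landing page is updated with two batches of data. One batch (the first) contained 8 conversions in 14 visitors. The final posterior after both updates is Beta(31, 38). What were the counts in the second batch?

13 conversions and 15 bounces

Because Beta–binomial updating is additive in the counts, the combined data contributed (α_post−α_prior, β_post−β_prior) successes and failures.
Total across both batches: 31−10=21 conversions, 38−17=21 bounces.
Subtract the first batch: 21−8=13 conversions and 21−6=15 bounces.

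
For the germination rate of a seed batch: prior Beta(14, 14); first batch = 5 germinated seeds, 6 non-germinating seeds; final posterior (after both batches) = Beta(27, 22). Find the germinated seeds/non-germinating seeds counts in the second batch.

8 germinated seeds and 2 non-germinating seeds

Sequential conjugate updates are equivalent to a single update on the pooled data, so total successes = posterior α − prior α and total failures = posterior β − prior β.
Total across both batches: 27−14=13 germinated seeds, 22−14=8 non-germinating seeds.
Subtract the first batch: 13−5=8 germinated seeds and 8−6=2 non-germinating seeds.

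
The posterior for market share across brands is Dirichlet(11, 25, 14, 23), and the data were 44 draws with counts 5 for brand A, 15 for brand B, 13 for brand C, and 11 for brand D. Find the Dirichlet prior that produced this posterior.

For a Dirichlet(α) prior with multinomial counts c, the posterior is Dirichlet(α + c) componentwise.
Subtract each count from the matching posterior parameter: 11−5=6, 25−15=10, 14−13=1, 23−11=12.

Dirichlet(6, 10, 1, 12)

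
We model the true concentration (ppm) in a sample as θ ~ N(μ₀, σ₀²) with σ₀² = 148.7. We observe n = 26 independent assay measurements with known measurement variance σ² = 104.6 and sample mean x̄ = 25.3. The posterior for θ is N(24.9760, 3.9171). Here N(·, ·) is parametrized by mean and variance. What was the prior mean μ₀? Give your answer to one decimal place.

μ₀ = 13.0

With known observation variance, the Normal–Normal posterior has precision τ_n = τ₀ + n/σ² and mean μ_n = (τ₀μ₀ + (n/σ²)x̄)/τ_n.
Here τ₀ = 1/148.7 = 0.006725 and τ_data = 26/104.6 = 0.248566, so τ_n = 0.255291.
Rearranging for μ₀: μ₀ = (μ_n·τ_n − τ_data·x̄)/τ₀ = (24.9760·0.255291 − 0.248566·25.3) / 0.006725 = 0.087428/0.006725 ≈ 13.0.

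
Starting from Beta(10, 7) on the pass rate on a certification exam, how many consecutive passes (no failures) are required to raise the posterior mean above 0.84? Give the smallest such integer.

After k passes and 0 failures the posterior is Beta(10+k, 7), with mean (10+k)/(10+7+k).
Set (10+k)/(17+k) > 0.84 and solve: k > (0.84·17 − 10)/(1 − 0.84) = 26.750.
The smallest integer exceeding 26.750 is 27, and checking k=27: (37)/(44) = 0.8409 > 0.84.

k = 27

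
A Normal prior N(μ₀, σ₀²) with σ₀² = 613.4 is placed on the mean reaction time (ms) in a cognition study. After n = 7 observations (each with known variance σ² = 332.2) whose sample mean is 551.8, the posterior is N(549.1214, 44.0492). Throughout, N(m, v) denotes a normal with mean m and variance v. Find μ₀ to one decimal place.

μ₀ = 514.5

With known observation variance, the Normal–Normal posterior has precision τ_n = τ₀ + n/σ² and mean μ_n = (τ₀μ₀ + (n/σ²)x̄)/τ_n.
Here τ₀ = 1/613.4 = 0.001630 and τ_data = 7/332.2 = 0.021072, so τ_n = 0.022702.
Rearranging for μ₀: μ₀ = (μ_n·τ_n − τ_data·x̄)/τ₀ = (549.1214·0.022702 − 0.021072·551.8) / 0.001630 = 0.838624/0.001630 ≈ 514.5.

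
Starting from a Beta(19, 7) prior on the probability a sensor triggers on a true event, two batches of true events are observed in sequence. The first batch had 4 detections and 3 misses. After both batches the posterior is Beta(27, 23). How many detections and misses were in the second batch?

4 detections and 13 misses

Sequential conjugate updates are equivalent to a single update on the pooled data, so total successes = posterior α − prior α and total failures = posterior β − prior β.
Total across both batches: 27−19=8 detections, 23−7=16 misses.
Subtract the first batch: 8−4=4 detections and 16−3=13 misses.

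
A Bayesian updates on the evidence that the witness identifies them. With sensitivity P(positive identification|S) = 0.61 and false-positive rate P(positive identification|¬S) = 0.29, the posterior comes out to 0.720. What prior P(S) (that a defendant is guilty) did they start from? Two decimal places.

P(S) = 0.55

Bayes' rule in odds form gives O(S|E) = O(S)·[P(E|S)/P(E|¬S)], hence O(S) = O(S|E)/LR.
Posterior odds = 0.720/(1−0.720) = 2.5714. LR = 0.61/0.29 = 2.1034.
Prior odds = 2.5714/2.1034 = 1.2225, so P(S) = 1.2225/(1+1.2225) ≈ 0.55.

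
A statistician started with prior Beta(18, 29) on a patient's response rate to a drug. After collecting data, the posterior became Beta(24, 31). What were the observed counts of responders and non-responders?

6 responders and 2 non-responders

Beta is conjugate to the binomial likelihood: posterior = Beta(α+s, β+f).
So s = 24 − 18 = 6 and f = 31 − 29 = 2.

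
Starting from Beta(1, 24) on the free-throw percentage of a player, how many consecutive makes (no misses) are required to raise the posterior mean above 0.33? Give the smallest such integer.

After k makes and 0 misses the posterior is Beta(1+k, 24), with mean (1+k)/(1+24+k).
Set (1+k)/(25+k) > 0.33 and solve: k > (0.33·25 − 1)/(1 − 0.33) = 10.821.
The smallest integer exceeding 10.821 is 11, and checking k=11: (12)/(36) = 0.3333 > 0.33.

k = 11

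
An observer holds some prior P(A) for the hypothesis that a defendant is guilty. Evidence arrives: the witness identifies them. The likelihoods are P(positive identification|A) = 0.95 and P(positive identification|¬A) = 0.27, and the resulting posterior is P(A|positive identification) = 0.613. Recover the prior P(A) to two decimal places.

In odds form, posterior odds = prior odds × likelihood ratio, so prior odds = posterior odds ÷ LR.
Posterior odds = 0.613/(1−0.613) = 1.5840. LR = 0.95/0.27 = 3.5185.
Prior odds = 1.5840/3.5185 = 0.4502, so P(A) = 0.4502/(1+0.4502) ≈ 0.31.

P(A) = 0.31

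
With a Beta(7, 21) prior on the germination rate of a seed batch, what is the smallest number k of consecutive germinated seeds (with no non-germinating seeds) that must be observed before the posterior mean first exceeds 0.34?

k = 4

After k germinated seeds and 0 non-germinating seeds the posterior is Beta(7+k, 21), with mean (7+k)/(7+21+k).
Set (7+k)/(28+k) > 0.34 and solve: k > (0.34·28 − 7)/(1 − 0.34) = 3.818.
The smallest integer exceeding 3.818 is 4, and checking k=4: (11)/(32) = 0.3438 > 0.34.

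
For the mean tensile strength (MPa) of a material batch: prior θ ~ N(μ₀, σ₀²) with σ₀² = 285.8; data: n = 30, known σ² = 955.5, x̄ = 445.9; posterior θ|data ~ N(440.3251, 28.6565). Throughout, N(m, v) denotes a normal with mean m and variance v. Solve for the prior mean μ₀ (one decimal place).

The posterior mean is a precision-weighted average: μ_n = (τ₀μ₀ + τ_data·x̄)/(τ₀+τ_data), with τ₀=1/σ₀² and τ_data=n/σ².
Here τ₀ = 1/285.8 = 0.003499 and τ_data = 30/955.5 = 0.031397, so τ_n = 0.034896.
Rearranging for μ₀: μ₀ = (μ_n·τ_n − τ_data·x̄)/τ₀ = (440.3251·0.034896 − 0.031397·445.9) / 0.003499 = 1.365662/0.003499 ≈ 390.3.

μ₀ = 390.3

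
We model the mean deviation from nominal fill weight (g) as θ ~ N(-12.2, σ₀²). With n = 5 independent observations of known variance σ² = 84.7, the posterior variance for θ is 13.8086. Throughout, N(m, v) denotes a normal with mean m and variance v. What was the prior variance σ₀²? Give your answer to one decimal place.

For the Normal–Normal model with known σ², precisions add: τ_n = τ₀ + n/σ².
So 1/σ₀² = 1/13.8086 − 5/84.7 = 0.072419 − 0.059032 = 0.013387.
Hence σ₀² = 1/0.013387 ≈ 74.7.

σ₀² = 74.7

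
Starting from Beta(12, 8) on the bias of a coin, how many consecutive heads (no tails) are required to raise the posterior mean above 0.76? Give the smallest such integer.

After k heads and 0 tails the posterior is Beta(12+k, 8), with mean (12+k)/(12+8+k).
Set (12+k)/(20+k) > 0.76 and solve: k > (0.76·20 − 12)/(1 − 0.76) = 13.333.
The smallest integer exceeding 13.333 is 14, and checking k=14: (26)/(34) = 0.7647 > 0.76.

k = 14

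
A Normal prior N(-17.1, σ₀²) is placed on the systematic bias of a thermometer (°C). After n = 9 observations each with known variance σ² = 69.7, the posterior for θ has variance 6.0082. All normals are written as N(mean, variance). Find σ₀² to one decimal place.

Posterior precision equals prior precision plus data precision: 1/σ_n² = 1/σ₀² + n/σ².
So 1/σ₀² = 1/6.0082 − 9/69.7 = 0.166439 − 0.129125 = 0.037314.
Hence σ₀² = 1/0.037314 ≈ 26.8.

σ₀² = 26.8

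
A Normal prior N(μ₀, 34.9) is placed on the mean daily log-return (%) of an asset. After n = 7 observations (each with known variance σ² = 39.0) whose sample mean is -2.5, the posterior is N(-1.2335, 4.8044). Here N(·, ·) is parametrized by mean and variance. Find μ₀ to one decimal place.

μ₀ = 6.7

The posterior mean is a precision-weighted average: μ_n = (τ₀μ₀ + τ_data·x̄)/(τ₀+τ_data), with τ₀=1/σ₀² and τ_data=n/σ².
Here τ₀ = 1/34.9 = 0.028653 and τ_data = 7/39.0 = 0.179487, so τ_n = 0.208140.
Rearranging for μ₀: μ₀ = (μ_n·τ_n − τ_data·x̄)/τ₀ = (-1.2335·0.208140 − 0.179487·-2.5) / 0.028653 = 0.191977/0.028653 ≈ 6.7.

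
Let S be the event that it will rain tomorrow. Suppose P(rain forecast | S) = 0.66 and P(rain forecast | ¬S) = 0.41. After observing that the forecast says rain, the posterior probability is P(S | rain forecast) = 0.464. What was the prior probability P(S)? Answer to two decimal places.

Bayes' rule in odds form gives O(S|E) = O(S)·[P(E|S)/P(E|¬S)], hence O(S) = O(S|E)/LR.
Posterior odds = 0.464/(1−0.464) = 0.8657. LR = 0.66/0.41 = 1.6098.
Prior odds = 0.8657/1.6098 = 0.5378, so P(S) = 0.5378/(1+0.5378) ≈ 0.35.

P(S) = 0.35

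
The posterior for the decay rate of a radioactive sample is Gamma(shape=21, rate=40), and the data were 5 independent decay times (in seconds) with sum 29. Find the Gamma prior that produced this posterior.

Gamma(shape=16, rate=11)

Gamma–exponential conjugacy: posterior shape = α + n, posterior rate = β + Σtᵢ.
So α = 21 − 5 = 16 and β = 40 − 29 = 11.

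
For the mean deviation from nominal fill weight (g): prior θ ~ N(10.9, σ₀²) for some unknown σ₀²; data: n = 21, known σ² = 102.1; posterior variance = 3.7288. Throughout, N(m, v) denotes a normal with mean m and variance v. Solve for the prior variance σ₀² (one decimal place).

σ₀² = 16.0

Posterior precision equals prior precision plus data precision: 1/σ_n² = 1/σ₀² + n/σ².
So 1/σ₀² = 1/3.7288 − 21/102.1 = 0.268183 − 0.205681 = 0.062502.
Hence σ₀² = 1/0.062502 ≈ 16.0.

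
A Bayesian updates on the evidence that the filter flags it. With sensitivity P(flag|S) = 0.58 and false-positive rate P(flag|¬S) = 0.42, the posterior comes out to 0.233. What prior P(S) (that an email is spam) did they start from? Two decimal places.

P(S) = 0.18

Bayes' rule in odds form gives O(S|E) = O(S)·[P(E|S)/P(E|¬S)], hence O(S) = O(S|E)/LR.
Posterior odds = 0.233/(1−0.233) = 0.3038. LR = 0.58/0.42 = 1.3810.
Prior odds = 0.3038/1.3810 = 0.2200, so P(S) = 0.2200/(1+0.2200) ≈ 0.18.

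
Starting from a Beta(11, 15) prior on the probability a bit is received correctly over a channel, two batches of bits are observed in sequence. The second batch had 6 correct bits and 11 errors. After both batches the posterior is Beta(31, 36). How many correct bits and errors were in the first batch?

14 correct bits and 10 errors

Because Beta–binomial updating is additive in the counts, the combined data contributed (α_post−α_prior, β_post−β_prior) successes and failures.
Total across both batches: 31−11=20 correct bits, 36−15=21 errors.
Subtract the second batch: 20−6=14 correct bits and 21−11=10 errors.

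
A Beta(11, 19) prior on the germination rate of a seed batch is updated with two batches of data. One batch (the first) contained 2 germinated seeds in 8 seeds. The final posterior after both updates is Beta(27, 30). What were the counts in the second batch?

14 germinated seeds and 5 non-germinating seeds

Sequential conjugate updates are equivalent to a single update on the pooled data, so total successes = posterior α − prior α and total failures = posterior β − prior β.
Total across both batches: 27−11=16 germinated seeds, 30−19=11 non-germinating seeds.
Subtract the first batch: 16−2=14 germinated seeds and 11−6=5 non-germinating seeds.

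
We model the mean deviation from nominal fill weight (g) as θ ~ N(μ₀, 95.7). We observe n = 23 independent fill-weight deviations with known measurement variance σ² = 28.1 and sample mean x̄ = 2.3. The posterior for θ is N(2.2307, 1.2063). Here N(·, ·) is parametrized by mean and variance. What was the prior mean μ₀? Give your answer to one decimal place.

μ₀ = -3.2

The posterior mean is a precision-weighted average: μ_n = (τ₀μ₀ + τ_data·x̄)/(τ₀+τ_data), with τ₀=1/σ₀² and τ_data=n/σ².
Here τ₀ = 1/95.7 = 0.010449 and τ_data = 23/28.1 = 0.818505, so τ_n = 0.828954.
Rearranging for μ₀: μ₀ = (μ_n·τ_n − τ_data·x̄)/τ₀ = (2.2307·0.828954 − 0.818505·2.3) / 0.010449 = -0.033414/0.010449 ≈ -3.2.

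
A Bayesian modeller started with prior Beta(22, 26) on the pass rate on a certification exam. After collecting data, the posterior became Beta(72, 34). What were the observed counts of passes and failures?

A Beta(a, b) prior with s successes and f failures in binomial data gives a Beta(a+s, b+f) posterior.
So s = 72 − 22 = 50 and f = 34 − 26 = 8.

50 passes and 8 failures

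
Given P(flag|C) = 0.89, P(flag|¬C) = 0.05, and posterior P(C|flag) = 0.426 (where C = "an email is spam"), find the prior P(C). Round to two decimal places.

In odds form, posterior odds = prior odds × likelihood ratio, so prior odds = posterior odds ÷ LR.
Posterior odds = 0.426/(1−0.426) = 0.7422. LR = 0.89/0.05 = 17.8000.
Prior odds = 0.7422/17.8000 = 0.0417, so P(C) = 0.0417/(1+0.0417) ≈ 0.04.

P(C) = 0.04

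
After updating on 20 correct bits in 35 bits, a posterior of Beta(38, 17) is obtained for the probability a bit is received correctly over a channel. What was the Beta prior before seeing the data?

A Beta(α, β) prior with s successes and f failures in binomial data gives a Beta(α+s, β+f) posterior.
So α = 38 − 20 = 18 and β = 17 − 15 = 2.

Beta(18, 2)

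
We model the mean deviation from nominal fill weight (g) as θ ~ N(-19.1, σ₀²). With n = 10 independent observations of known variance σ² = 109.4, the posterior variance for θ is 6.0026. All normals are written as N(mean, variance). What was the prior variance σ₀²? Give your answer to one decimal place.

σ₀² = 13.3

For the Normal–Normal model with known σ², precisions add: τ_n = τ₀ + n/σ².
So 1/σ₀² = 1/6.0026 − 10/109.4 = 0.166594 − 0.091408 = 0.075186.
Hence σ₀² = 1/0.075186 ≈ 13.3.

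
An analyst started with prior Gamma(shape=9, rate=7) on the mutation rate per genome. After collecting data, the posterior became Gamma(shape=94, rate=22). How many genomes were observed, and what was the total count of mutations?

n = 15 genomes with total 85 mutations

A Gamma(α, β) prior (rate parametrization) on a Poisson rate with n observations summing to S gives posterior Gamma(α+S, β+n).
Matching: Σxᵢ = 94 − 9 = 85 and n = 22 − 7 = 15.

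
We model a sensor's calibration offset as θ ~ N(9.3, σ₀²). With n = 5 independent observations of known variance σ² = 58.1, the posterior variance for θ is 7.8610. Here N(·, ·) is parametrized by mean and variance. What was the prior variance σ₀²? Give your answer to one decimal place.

σ₀² = 24.3

Posterior precision equals prior precision plus data precision: 1/σ_n² = 1/σ₀² + n/σ².
So 1/σ₀² = 1/7.8610 − 5/58.1 = 0.127210 − 0.086059 = 0.041151.
Hence σ₀² = 1/0.041151 ≈ 24.3.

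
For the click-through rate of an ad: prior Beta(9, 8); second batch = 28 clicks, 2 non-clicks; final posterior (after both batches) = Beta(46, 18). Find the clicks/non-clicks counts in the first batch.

Because Beta–binomial updating is additive in the counts, the combined data contributed (α_post−α_prior, β_post−β_prior) successes and failures.
Total across both batches: 46−9=37 clicks, 18−8=10 non-clicks.
Subtract the second batch: 37−28=9 clicks and 10−2=8 non-clicks.

9 clicks and 8 non-clicks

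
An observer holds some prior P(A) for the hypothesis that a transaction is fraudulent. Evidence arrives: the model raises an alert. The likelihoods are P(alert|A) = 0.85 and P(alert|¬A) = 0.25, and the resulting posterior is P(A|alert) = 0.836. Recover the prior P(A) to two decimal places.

P(A) = 0.60

Bayes' rule in odds form gives O(A|E) = O(A)·[P(E|A)/P(E|¬A)], hence O(A) = O(A|E)/LR.
Posterior odds = 0.836/(1−0.836) = 5.0976. LR = 0.85/0.25 = 3.4000.
Prior odds = 5.0976/3.4000 = 1.4993, so P(A) = 1.4993/(1+1.4993) ≈ 0.60.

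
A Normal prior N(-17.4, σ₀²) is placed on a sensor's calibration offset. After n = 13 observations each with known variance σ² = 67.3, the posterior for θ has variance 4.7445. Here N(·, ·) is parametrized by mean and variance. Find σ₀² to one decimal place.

σ₀² = 56.8

Posterior precision equals prior precision plus data precision: 1/σ_n² = 1/σ₀² + n/σ².
So 1/σ₀² = 1/4.7445 − 13/67.3 = 0.210770 − 0.193165 = 0.017605.
Hence σ₀² = 1/0.017605 ≈ 56.8.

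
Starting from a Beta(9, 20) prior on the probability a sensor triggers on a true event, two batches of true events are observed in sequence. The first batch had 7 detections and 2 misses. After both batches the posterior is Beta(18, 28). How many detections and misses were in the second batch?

2 detections and 6 misses

Because Beta–binomial updating is additive in the counts, the combined data contributed (α_post−α_prior, β_post−β_prior) successes and failures.
Total across both batches: 18−9=9 detections, 28−20=8 misses.
Subtract the first batch: 9−7=2 detections and 8−2=6 misses.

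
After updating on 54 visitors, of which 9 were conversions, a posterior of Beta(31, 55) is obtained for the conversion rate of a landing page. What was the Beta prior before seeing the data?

Under Beta–binomial conjugacy the posterior parameters are (α+s, β+f).
So α = 31 − 9 = 22 and β = 55 − 45 = 10.

Beta(22, 10)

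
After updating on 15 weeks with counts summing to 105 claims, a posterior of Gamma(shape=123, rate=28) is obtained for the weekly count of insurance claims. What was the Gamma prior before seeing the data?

Gamma–Poisson conjugacy: posterior shape = α + Σxᵢ, posterior rate = β + n.
So α = 123 − 105 = 18 and β = 28 − 15 = 13.

Gamma(shape=18, rate=13)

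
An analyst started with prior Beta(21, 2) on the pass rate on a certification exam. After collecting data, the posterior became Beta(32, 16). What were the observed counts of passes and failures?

11 passes and 14 failures

Beta is conjugate to the binomial likelihood: posterior = Beta(a+s, b+f).
Match parameters: s=32−21=11, f=16−2=14.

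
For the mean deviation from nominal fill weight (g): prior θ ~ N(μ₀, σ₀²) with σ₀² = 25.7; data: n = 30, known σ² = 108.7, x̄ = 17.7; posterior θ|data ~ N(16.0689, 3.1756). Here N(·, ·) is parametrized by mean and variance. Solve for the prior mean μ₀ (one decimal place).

The posterior mean is a precision-weighted average: μ_n = (τ₀μ₀ + τ_data·x̄)/(τ₀+τ_data), with τ₀=1/σ₀² and τ_data=n/σ².
Here τ₀ = 1/25.7 = 0.038911 and τ_data = 30/108.7 = 0.275989, so τ_n = 0.314900.
Rearranging for μ₀: μ₀ = (μ_n·τ_n − τ_data·x̄)/τ₀ = (16.0689·0.314900 − 0.275989·17.7) / 0.038911 = 0.175091/0.038911 ≈ 4.5.

μ₀ = 4.5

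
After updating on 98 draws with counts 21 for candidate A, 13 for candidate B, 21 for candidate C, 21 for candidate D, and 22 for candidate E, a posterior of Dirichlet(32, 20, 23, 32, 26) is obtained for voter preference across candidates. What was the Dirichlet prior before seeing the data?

Dirichlet(11, 7, 2, 11, 4)

For a Dirichlet(α) prior with multinomial counts c, the posterior is Dirichlet(α + c) componentwise.
Subtract each count from the matching posterior parameter: 32−21=11, 20−13=7, 23−21=2, 32−21=11, 26−22=4.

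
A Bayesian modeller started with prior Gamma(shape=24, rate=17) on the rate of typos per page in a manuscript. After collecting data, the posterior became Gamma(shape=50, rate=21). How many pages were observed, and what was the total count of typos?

n = 4 pages with total 26 typos

Gamma–Poisson conjugacy: posterior shape = α + Σxᵢ, posterior rate = β + n.
Matching: Σxᵢ = 50 − 24 = 26 and n = 21 − 17 = 4.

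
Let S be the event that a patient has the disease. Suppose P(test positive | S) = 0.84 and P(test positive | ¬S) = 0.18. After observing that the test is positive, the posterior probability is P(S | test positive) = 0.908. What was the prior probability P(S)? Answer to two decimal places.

Bayes' rule in odds form gives O(S|E) = O(S)·[P(E|S)/P(E|¬S)], hence O(S) = O(S|E)/LR.
Posterior odds = 0.908/(1−0.908) = 9.8696. LR = 0.84/0.18 = 4.6667.
Prior odds = 9.8696/4.6667 = 2.1149, so P(S) = 2.1149/(1+2.1149) ≈ 0.68.

P(S) = 0.68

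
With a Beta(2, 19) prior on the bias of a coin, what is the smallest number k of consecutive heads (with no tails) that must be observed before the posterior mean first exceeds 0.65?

k = 34

After k heads and 0 tails the posterior is Beta(2+k, 19), with mean (2+k)/(2+19+k).
Set (2+k)/(21+k) > 0.65 and solve: k > (0.65·21 − 2)/(1 − 0.65) = 33.286.
The smallest integer exceeding 33.286 is 34, and checking k=34: (36)/(55) = 0.6545 > 0.65.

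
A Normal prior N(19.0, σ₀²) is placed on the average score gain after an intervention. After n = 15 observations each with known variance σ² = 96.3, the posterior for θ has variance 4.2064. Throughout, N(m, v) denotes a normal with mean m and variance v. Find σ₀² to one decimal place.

σ₀² = 12.2

Posterior precision equals prior precision plus data precision: 1/σ_n² = 1/σ₀² + n/σ².
So 1/σ₀² = 1/4.2064 − 15/96.3 = 0.237733 − 0.155763 = 0.081970.
Hence σ₀² = 1/0.081970 ≈ 12.2.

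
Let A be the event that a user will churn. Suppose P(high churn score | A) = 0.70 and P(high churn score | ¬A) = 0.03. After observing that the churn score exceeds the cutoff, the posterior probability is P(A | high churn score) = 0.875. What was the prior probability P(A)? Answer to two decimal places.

Bayes' rule in odds form gives O(A|E) = O(A)·[P(E|A)/P(E|¬A)], hence O(A) = O(A|E)/LR.
Posterior odds = 0.875/(1−0.875) = 7.0000. LR = 0.70/0.03 = 23.3333.
Prior odds = 7.0000/23.3333 = 0.3000, so P(A) = 0.3000/(1+0.3000) ≈ 0.23.

P(A) = 0.23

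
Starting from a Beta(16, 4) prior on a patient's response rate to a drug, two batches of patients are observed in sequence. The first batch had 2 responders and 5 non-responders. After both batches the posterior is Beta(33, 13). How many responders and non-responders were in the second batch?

15 responders and 4 non-responders

Because Beta–binomial updating is additive in the counts, the combined data contributed (α_post−α_prior, β_post−β_prior) successes and failures.
Total across both batches: 33−16=17 responders, 13−4=9 non-responders.
Subtract the first batch: 17−2=15 responders and 9−5=4 non-responders.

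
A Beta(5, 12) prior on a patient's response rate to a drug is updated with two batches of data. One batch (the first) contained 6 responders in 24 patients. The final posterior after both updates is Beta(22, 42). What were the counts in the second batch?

Sequential conjugate updates are equivalent to a single update on the pooled data, so total successes = posterior α − prior α and total failures = posterior β − prior β.
Total across both batches: 22−5=17 responders, 42−12=30 non-responders.
Subtract the first batch: 17−6=11 responders and 30−18=12 non-responders.

11 responders and 12 non-responders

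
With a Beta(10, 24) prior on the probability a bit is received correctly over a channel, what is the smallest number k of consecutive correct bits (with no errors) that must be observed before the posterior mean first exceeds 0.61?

k = 28

After k correct bits and 0 errors the posterior is Beta(10+k, 24), with mean (10+k)/(10+24+k).
Set (10+k)/(34+k) > 0.61 and solve: k > (0.61·34 − 10)/(1 − 0.61) = 27.538.
The smallest integer exceeding 27.538 is 28, and checking k=28: (38)/(62) = 0.6129 > 0.61.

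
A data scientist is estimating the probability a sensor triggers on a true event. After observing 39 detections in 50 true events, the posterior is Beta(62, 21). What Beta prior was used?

Beta(23, 10)

Under Beta–binomial conjugacy the posterior parameters are (α+s, β+f).
So α = 62 − 39 = 23 and β = 21 − 11 = 10.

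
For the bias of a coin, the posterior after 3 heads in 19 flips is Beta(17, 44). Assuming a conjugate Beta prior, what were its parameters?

A Beta(a, b) prior with s successes and f failures in binomial data gives a Beta(a+s, b+f) posterior.
So a = 17 − 3 = 14 and b = 44 − 16 = 28.

Beta(14, 28)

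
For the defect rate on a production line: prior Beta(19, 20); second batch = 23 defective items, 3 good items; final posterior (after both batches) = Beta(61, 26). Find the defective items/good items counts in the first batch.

19 defective items and 3 good items

Because Beta–binomial updating is additive in the counts, the combined data contributed (α_post−α_prior, β_post−β_prior) successes and failures.
Total across both batches: 61−19=42 defective items, 26−20=6 good items.
Subtract the second batch: 42−23=19 defective items and 6−3=3 good items.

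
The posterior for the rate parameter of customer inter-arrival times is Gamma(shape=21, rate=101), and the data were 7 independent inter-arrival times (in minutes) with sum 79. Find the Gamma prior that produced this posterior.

For an exponential likelihood with a Gamma(α, β) prior on the rate, n observations with total T give posterior Gamma(α+n, β+T).
So α = 21 − 7 = 14 and β = 101 − 79 = 22.

Gamma(shape=14, rate=22)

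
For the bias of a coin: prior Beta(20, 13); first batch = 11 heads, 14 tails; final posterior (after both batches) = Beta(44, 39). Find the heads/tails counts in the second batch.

Because Beta–binomial updating is additive in the counts, the combined data contributed (α_post−α_prior, β_post−β_prior) successes and failures.
Total across both batches: 44−20=24 heads, 39−13=26 tails.
Subtract the first batch: 24−11=13 heads and 26−14=12 tails.

13 heads and 12 tails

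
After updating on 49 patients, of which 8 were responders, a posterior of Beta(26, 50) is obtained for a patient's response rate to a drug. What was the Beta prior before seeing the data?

Beta(18, 9)

A Beta(α, β) prior with s successes and f failures in binomial data gives a Beta(α+s, β+f) posterior.
Subtract the data counts: 26−8=18, 50−41=9.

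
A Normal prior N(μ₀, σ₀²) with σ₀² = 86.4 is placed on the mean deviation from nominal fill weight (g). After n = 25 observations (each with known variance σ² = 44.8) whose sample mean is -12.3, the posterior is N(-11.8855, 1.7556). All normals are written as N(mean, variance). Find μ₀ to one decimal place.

With known observation variance, the Normal–Normal posterior has precision τ_n = τ₀ + n/σ² and mean μ_n = (τ₀μ₀ + (n/σ²)x̄)/τ_n.
Here τ₀ = 1/86.4 = 0.011574 and τ_data = 25/44.8 = 0.558036, so τ_n = 0.569610.
Rearranging for μ₀: μ₀ = (μ_n·τ_n − τ_data·x̄)/τ₀ = (-11.8855·0.569610 − 0.558036·-12.3) / 0.011574 = 0.093743/0.011574 ≈ 8.1.

μ₀ = 8.1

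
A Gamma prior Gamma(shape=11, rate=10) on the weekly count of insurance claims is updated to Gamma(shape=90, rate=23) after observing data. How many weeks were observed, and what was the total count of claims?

n = 13 weeks with total 79 claims

Gamma–Poisson conjugacy: posterior shape = α + Σxᵢ, posterior rate = β + n.
Matching: Σxᵢ = 90 − 11 = 79 and n = 23 − 10 = 13.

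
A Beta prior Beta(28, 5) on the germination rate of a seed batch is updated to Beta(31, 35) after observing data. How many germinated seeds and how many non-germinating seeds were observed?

A Beta(a, b) prior with s successes and f failures in binomial data gives a Beta(a+s, b+f) posterior.
Match parameters: s=31−28=3, f=35−5=30.

3 germinated seeds and 30 non-germinating seeds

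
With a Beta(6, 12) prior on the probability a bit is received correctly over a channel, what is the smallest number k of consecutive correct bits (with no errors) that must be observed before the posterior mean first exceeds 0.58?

k = 11

After k correct bits and 0 errors the posterior is Beta(6+k, 12), with mean (6+k)/(6+12+k).
Set (6+k)/(18+k) > 0.58 and solve: k > (0.58·18 − 6)/(1 − 0.58) = 10.571.
The smallest integer exceeding 10.571 is 11.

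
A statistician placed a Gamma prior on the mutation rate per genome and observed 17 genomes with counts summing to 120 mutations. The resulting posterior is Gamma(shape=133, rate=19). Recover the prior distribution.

Gamma–Poisson conjugacy: posterior shape = α + Σxᵢ, posterior rate = β + n.
So α = 133 − 120 = 13 and β = 19 − 17 = 2.

Gamma(shape=13, rate=2)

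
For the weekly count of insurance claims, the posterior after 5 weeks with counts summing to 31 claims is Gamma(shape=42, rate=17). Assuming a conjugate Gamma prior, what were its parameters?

Gamma(shape=11, rate=12)

Gamma–Poisson conjugacy: posterior shape = α + Σxᵢ, posterior rate = β + n.
So α = 42 − 31 = 11 and β = 17 − 5 = 12.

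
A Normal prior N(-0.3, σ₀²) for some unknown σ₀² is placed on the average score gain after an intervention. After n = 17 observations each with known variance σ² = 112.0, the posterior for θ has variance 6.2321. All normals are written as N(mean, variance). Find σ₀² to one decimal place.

For the Normal–Normal model with known σ², precisions add: τ_n = τ₀ + n/σ².
So 1/σ₀² = 1/6.2321 − 17/112.0 = 0.160460 − 0.151786 = 0.008674.
Hence σ₀² = 1/0.008674 ≈ 115.3.

σ₀² = 115.3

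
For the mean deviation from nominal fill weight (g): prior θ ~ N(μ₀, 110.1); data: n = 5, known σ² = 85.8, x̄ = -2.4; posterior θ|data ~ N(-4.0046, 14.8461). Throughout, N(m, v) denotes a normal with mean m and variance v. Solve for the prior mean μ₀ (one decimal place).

μ₀ = -14.3

With known observation variance, the Normal–Normal posterior has precision τ_n = τ₀ + n/σ² and mean μ_n = (τ₀μ₀ + (n/σ²)x̄)/τ_n.
Here τ₀ = 1/110.1 = 0.009083 and τ_data = 5/85.8 = 0.058275, so τ_n = 0.067358.
Rearranging for μ₀: μ₀ = (μ_n·τ_n − τ_data·x̄)/τ₀ = (-4.0046·0.067358 − 0.058275·-2.4) / 0.009083 = -0.129882/0.009083 ≈ -14.3.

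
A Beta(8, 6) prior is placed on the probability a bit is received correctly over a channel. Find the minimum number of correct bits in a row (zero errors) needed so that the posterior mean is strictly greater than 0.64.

k = 3

After k correct bits and 0 errors the posterior is Beta(8+k, 6), with mean (8+k)/(8+6+k).
Set (8+k)/(14+k) > 0.64 and solve: k > (0.64·14 − 8)/(1 − 0.64) = 2.667.
The smallest integer exceeding 2.667 is 3.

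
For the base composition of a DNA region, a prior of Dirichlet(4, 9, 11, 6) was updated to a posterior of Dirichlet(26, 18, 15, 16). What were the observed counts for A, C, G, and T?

counts (22, 9, 4, 10)

For a Dirichlet(α) prior with multinomial counts c, the posterior is Dirichlet(α + c) componentwise.
Counts are posterior − prior componentwise: 26−4=22, 18−9=9, 15−11=4, 16−6=10.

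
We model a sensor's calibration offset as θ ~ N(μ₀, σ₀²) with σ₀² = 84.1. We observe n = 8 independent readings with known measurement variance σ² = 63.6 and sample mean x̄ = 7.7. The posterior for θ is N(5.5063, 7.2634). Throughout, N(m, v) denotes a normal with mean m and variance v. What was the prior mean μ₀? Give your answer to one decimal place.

μ₀ = -17.7

With known observation variance, the Normal–Normal posterior has precision τ_n = τ₀ + n/σ² and mean μ_n = (τ₀μ₀ + (n/σ²)x̄)/τ_n.
Here τ₀ = 1/84.1 = 0.011891 and τ_data = 8/63.6 = 0.125786, so τ_n = 0.137677.
Rearranging for μ₀: μ₀ = (μ_n·τ_n − τ_data·x̄)/τ₀ = (5.5063·0.137677 − 0.125786·7.7) / 0.011891 = -0.210461/0.011891 ≈ -17.7.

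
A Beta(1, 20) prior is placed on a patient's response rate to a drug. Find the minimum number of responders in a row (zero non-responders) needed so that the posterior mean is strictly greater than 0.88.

After k responders and 0 non-responders the posterior is Beta(1+k, 20), with mean (1+k)/(1+20+k).
Set (1+k)/(21+k) > 0.88 and solve: k > (0.88·21 − 1)/(1 − 0.88) = 145.667.
The smallest integer exceeding 145.667 is 146.

k = 146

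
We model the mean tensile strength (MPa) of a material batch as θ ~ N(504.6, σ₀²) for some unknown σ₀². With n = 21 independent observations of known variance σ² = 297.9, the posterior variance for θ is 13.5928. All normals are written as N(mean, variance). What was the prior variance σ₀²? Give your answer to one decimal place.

σ₀² = 325.2

Posterior precision equals prior precision plus data precision: 1/σ_n² = 1/σ₀² + n/σ².
So 1/σ₀² = 1/13.5928 − 21/297.9 = 0.073568 − 0.070493 = 0.003075.
Hence σ₀² = 1/0.003075 ≈ 325.2.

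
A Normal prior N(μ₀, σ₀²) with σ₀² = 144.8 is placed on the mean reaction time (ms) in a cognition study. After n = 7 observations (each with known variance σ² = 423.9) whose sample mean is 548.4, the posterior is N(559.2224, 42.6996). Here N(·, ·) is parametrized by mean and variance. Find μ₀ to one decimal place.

The posterior mean is a precision-weighted average: μ_n = (τ₀μ₀ + τ_data·x̄)/(τ₀+τ_data), with τ₀=1/σ₀² and τ_data=n/σ².
Here τ₀ = 1/144.8 = 0.006906 and τ_data = 7/423.9 = 0.016513, so τ_n = 0.023419.
Rearranging for μ₀: μ₀ = (μ_n·τ_n − τ_data·x̄)/τ₀ = (559.2224·0.023419 − 0.016513·548.4) / 0.006906 = 4.040700/0.006906 ≈ 585.1.

μ₀ = 585.1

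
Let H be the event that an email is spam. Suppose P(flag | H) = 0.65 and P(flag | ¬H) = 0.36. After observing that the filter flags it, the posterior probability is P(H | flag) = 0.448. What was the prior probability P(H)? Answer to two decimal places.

Bayes' rule in odds form gives O(H|E) = O(H)·[P(E|H)/P(E|¬H)], hence O(H) = O(H|E)/LR.
Posterior odds = 0.448/(1−0.448) = 0.8116. LR = 0.65/0.36 = 1.8056.
Prior odds = 0.8116/1.8056 = 0.4495, so P(H) = 0.4495/(1+0.4495) ≈ 0.31.

P(H) = 0.31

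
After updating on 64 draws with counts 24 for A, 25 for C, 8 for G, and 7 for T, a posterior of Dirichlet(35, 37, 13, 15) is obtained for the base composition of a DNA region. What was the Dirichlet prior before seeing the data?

For a Dirichlet(α) prior with multinomial counts c, the posterior is Dirichlet(α + c) componentwise.
Subtract each count from the matching posterior parameter: 35−24=11, 37−25=12, 13−8=5, 15−7=8.

Dirichlet(11, 12, 5, 8)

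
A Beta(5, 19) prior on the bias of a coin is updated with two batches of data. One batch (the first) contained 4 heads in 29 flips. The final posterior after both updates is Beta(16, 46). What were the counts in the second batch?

Sequential conjugate updates are equivalent to a single update on the pooled data, so total successes = posterior α − prior α and total failures = posterior β − prior β.
Total across both batches: 16−5=11 heads, 46−19=27 tails.
Subtract the first batch: 11−4=7 heads and 27−25=2 tails.

7 heads and 2 tails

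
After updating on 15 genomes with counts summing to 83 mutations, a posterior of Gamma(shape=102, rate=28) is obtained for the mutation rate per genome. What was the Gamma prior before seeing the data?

A Gamma(α, β) prior (rate parametrization) on a Poisson rate with n observations summing to S gives posterior Gamma(α+S, β+n).
So α = 102 − 83 = 19 and β = 28 − 15 = 13.

Gamma(shape=19, rate=13)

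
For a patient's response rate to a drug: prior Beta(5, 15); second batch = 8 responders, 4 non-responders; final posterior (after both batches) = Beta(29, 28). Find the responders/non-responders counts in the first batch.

16 responders and 9 non-responders

Sequential conjugate updates are equivalent to a single update on the pooled data, so total successes = posterior α − prior α and total failures = posterior β − prior β.
Total across both batches: 29−5=24 responders, 28−15=13 non-responders.
Subtract the second batch: 24−8=16 responders and 13−4=9 non-responders.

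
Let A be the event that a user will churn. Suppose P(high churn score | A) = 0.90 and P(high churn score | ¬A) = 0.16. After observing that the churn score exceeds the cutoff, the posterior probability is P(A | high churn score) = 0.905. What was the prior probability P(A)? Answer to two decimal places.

In odds form, posterior odds = prior odds × likelihood ratio, so prior odds = posterior odds ÷ LR.
Posterior odds = 0.905/(1−0.905) = 9.5263. LR = 0.90/0.16 = 5.6250.
Prior odds = 9.5263/5.6250 = 1.6936, so P(A) = 1.6936/(1+1.6936) ≈ 0.63.

P(A) = 0.63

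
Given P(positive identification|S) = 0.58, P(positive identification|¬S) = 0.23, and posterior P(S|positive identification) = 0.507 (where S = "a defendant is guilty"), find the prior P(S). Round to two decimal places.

Bayes' rule in odds form gives O(S|E) = O(S)·[P(E|S)/P(E|¬S)], hence O(S) = O(S|E)/LR.
Posterior odds = 0.507/(1−0.507) = 1.0284. LR = 0.58/0.23 = 2.5217.
Prior odds = 1.0284/2.5217 = 0.4078, so P(S) = 0.4078/(1+0.4078) ≈ 0.29.

P(S) = 0.29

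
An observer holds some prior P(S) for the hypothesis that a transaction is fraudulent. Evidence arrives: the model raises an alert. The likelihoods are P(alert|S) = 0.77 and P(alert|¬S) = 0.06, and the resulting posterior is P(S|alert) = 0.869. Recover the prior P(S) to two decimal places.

P(S) = 0.34

Bayes' rule in odds form gives O(S|E) = O(S)·[P(E|S)/P(E|¬S)], hence O(S) = O(S|E)/LR.
Posterior odds = 0.869/(1−0.869) = 6.6336. LR = 0.77/0.06 = 12.8333.
Prior odds = 6.6336/12.8333 = 0.5169, so P(S) = 0.5169/(1+0.5169) ≈ 0.34.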